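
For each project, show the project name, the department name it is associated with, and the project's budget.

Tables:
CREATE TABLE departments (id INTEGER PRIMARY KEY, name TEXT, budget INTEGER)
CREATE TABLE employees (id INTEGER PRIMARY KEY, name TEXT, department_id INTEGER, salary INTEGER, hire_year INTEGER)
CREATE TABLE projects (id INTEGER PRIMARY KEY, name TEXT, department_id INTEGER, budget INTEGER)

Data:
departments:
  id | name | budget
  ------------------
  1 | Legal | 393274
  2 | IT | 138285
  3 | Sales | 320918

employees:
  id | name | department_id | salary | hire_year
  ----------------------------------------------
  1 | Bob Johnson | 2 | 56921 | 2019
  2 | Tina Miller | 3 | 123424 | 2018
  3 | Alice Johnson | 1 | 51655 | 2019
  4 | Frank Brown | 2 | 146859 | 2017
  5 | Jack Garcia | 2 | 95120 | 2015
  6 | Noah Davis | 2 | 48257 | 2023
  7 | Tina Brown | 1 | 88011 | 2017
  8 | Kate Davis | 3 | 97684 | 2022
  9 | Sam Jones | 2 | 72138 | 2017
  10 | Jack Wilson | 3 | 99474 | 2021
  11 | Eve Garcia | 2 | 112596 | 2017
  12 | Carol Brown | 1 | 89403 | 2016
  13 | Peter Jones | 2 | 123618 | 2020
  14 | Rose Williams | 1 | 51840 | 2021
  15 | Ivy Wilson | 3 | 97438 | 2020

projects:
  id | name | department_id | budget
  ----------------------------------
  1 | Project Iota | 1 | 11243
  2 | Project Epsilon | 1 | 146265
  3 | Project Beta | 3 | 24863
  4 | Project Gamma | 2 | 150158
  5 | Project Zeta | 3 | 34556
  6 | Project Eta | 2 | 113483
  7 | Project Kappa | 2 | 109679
SELECT c.name, p.name AS department, c.budget FROM projects c JOIN departments p ON c.department_id = p.id

Execution result:
name | department | budget
Project Iota | Legal | 11243
Project Epsilon | Legal | 146265
Project Beta | Sales | 24863
Project Gamma | IT | 150158
Project Zeta | Sales | 34556
Project Eta | IT | 113483
Project Kappa | IT | 109679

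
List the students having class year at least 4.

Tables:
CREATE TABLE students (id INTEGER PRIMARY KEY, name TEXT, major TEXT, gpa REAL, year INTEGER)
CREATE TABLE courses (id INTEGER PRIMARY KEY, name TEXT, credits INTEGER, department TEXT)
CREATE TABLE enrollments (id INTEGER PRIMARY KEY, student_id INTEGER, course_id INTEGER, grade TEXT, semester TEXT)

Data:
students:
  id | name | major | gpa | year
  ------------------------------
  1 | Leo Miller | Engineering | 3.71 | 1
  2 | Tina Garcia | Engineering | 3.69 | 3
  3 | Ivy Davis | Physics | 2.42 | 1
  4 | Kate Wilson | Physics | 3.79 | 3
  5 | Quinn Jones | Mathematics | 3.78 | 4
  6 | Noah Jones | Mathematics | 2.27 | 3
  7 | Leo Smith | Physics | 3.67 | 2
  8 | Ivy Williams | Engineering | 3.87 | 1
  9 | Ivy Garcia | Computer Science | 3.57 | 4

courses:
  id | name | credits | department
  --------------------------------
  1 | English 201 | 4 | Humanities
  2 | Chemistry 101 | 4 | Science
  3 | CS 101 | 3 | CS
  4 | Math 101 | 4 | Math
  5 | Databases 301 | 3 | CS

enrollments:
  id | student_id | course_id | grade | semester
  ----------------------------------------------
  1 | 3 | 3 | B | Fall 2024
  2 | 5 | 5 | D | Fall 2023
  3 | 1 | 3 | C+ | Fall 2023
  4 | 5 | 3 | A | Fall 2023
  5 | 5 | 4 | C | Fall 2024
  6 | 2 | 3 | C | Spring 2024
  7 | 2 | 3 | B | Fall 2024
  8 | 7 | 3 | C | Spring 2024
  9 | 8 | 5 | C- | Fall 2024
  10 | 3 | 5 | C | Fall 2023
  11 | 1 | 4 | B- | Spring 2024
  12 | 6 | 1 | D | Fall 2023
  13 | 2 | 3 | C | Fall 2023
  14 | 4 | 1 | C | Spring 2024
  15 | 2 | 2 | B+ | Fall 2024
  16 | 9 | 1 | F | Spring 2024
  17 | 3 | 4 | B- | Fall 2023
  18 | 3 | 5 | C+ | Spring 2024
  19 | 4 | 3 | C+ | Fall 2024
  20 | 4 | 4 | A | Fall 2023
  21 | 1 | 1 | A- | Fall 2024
SELECT name, year FROM students WHERE year >= 4

Execution result:
name | year
Quinn Jones | 4
Ivy Garcia | 4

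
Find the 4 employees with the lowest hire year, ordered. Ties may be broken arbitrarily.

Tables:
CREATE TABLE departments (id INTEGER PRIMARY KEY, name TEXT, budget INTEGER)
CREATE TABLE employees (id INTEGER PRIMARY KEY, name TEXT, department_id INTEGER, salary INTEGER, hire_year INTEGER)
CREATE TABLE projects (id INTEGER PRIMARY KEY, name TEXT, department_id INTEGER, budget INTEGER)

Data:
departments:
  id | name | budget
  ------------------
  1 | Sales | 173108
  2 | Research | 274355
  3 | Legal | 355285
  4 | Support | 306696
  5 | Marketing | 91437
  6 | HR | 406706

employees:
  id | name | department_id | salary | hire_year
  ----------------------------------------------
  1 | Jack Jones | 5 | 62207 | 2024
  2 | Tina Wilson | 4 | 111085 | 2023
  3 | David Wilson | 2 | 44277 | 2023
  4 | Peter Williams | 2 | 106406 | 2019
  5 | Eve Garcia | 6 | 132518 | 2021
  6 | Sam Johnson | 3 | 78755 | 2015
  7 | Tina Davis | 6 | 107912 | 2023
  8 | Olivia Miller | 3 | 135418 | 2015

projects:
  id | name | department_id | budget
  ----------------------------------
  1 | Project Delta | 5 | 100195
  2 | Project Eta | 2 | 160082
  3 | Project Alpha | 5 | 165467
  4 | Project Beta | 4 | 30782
SELECT name, hire_year FROM employees ORDER BY hire_year ASC LIMIT 4

Execution result:
name | hire_year
Sam Johnson | 2015
Olivia Miller | 2015
Peter Williams | 2019
Eve Garcia | 2021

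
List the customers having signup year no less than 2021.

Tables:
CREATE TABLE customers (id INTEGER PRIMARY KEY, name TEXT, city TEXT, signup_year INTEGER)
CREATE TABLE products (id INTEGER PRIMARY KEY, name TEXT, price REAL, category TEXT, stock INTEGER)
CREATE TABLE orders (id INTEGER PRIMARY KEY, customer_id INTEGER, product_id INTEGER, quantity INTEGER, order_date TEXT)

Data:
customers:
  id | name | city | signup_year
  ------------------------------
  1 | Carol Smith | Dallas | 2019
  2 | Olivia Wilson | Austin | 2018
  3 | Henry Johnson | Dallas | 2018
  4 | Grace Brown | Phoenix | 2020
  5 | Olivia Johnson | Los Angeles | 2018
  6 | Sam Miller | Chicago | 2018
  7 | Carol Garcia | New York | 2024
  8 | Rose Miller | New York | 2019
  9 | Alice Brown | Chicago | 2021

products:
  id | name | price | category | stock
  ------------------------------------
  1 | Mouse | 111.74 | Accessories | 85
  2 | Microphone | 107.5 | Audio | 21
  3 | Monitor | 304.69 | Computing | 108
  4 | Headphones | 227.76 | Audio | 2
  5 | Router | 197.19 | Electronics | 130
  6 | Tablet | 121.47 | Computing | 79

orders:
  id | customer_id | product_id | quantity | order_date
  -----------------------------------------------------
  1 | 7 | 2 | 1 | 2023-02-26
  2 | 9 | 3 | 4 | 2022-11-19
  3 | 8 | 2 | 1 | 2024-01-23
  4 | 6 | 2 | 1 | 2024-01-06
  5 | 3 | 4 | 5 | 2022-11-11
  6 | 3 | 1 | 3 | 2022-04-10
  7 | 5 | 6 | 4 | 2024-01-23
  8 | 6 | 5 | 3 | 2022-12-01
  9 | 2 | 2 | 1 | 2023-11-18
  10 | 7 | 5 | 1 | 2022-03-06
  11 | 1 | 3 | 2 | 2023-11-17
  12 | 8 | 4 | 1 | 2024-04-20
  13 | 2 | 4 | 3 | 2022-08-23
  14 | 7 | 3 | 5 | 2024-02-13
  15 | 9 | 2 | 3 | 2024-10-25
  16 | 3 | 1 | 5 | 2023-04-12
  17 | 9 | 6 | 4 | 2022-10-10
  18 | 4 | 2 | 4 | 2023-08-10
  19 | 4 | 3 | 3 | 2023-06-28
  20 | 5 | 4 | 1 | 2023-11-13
SELECT name, signup_year FROM customers WHERE signup_year >= 2021

Execution result:
name | signup_year
Carol Garcia | 2024
Alice Brown | 2021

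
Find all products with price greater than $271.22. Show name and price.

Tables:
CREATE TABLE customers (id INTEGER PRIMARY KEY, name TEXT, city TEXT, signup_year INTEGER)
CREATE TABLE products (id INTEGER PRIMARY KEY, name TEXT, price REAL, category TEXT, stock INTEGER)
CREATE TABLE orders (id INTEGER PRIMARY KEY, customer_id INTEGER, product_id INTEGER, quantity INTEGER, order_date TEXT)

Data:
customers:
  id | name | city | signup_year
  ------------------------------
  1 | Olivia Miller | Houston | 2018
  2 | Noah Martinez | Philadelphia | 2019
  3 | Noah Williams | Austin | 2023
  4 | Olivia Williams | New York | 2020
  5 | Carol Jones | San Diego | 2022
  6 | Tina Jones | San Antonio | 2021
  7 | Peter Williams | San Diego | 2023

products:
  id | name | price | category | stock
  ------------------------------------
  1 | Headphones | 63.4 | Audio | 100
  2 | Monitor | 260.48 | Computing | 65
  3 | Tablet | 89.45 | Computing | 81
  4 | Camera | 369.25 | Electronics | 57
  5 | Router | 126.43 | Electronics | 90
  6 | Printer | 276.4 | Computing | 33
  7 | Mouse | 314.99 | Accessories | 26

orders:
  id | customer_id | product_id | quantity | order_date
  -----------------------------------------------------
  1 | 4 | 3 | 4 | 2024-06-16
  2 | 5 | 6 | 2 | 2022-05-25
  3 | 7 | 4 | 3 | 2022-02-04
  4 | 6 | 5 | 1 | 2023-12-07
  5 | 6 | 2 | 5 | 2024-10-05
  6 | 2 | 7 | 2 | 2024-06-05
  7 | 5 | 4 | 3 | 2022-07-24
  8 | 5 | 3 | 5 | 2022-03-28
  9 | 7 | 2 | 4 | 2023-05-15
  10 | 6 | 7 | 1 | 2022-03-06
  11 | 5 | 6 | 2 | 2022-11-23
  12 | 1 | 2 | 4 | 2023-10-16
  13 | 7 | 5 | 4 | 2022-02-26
SELECT name, price FROM products WHERE price > 271.22

Execution result:
name | price
Camera | 369.25
Printer | 276.40
Mouse | 314.99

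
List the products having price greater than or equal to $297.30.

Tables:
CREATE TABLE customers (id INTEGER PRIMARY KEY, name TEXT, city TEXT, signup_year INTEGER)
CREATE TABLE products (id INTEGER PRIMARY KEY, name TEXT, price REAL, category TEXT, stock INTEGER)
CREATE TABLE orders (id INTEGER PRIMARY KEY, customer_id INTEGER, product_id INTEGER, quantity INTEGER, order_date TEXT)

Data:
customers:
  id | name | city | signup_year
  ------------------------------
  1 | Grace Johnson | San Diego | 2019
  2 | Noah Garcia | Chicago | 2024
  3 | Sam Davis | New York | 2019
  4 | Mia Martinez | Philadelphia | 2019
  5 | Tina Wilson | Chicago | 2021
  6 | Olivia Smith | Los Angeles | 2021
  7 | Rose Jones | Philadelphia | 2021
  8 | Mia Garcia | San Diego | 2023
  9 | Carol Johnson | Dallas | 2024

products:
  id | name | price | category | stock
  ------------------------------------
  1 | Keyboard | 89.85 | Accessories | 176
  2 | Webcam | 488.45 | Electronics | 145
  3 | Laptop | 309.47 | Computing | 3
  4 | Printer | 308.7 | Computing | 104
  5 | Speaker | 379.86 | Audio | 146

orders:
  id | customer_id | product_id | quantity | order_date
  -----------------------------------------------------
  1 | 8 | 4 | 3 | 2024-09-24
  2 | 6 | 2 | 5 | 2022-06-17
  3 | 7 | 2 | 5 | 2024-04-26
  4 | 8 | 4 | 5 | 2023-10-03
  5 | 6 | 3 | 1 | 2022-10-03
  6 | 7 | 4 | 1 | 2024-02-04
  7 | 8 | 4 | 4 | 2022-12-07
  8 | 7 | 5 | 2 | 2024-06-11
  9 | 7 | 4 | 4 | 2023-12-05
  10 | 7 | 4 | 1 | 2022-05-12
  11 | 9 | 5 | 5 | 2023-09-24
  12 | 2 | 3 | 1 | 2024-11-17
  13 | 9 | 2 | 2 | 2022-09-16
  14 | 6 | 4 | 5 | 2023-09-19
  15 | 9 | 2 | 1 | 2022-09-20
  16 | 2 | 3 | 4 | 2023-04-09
SELECT name, price FROM products WHERE price >= 297.3

Execution result:
name | price
Webcam | 488.45
Laptop | 309.47
Printer | 308.70
Speaker | 379.86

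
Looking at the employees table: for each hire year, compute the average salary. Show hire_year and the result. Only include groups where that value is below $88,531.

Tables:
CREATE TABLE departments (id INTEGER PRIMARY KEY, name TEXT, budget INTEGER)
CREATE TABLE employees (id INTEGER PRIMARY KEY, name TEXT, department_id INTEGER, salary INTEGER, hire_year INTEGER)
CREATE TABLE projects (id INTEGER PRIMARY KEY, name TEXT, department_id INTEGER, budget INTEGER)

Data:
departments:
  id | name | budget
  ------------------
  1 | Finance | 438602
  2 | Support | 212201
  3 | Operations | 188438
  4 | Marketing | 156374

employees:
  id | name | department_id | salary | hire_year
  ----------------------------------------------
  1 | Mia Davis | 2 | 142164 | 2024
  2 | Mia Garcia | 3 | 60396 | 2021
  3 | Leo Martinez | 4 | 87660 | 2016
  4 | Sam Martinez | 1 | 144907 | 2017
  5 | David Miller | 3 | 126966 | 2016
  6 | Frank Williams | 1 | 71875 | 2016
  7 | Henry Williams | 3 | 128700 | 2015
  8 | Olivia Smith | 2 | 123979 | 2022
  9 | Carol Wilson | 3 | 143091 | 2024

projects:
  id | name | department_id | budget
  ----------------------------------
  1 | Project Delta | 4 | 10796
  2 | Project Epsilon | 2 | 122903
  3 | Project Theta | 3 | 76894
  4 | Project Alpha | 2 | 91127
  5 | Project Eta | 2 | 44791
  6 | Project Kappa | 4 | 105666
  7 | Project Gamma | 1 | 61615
SELECT hire_year, AVG(salary) AS avg_salary FROM employees GROUP BY hire_year HAVING AVG(salary) < 88531

Execution result:
hire_year | avg_salary
2021 | 60396.00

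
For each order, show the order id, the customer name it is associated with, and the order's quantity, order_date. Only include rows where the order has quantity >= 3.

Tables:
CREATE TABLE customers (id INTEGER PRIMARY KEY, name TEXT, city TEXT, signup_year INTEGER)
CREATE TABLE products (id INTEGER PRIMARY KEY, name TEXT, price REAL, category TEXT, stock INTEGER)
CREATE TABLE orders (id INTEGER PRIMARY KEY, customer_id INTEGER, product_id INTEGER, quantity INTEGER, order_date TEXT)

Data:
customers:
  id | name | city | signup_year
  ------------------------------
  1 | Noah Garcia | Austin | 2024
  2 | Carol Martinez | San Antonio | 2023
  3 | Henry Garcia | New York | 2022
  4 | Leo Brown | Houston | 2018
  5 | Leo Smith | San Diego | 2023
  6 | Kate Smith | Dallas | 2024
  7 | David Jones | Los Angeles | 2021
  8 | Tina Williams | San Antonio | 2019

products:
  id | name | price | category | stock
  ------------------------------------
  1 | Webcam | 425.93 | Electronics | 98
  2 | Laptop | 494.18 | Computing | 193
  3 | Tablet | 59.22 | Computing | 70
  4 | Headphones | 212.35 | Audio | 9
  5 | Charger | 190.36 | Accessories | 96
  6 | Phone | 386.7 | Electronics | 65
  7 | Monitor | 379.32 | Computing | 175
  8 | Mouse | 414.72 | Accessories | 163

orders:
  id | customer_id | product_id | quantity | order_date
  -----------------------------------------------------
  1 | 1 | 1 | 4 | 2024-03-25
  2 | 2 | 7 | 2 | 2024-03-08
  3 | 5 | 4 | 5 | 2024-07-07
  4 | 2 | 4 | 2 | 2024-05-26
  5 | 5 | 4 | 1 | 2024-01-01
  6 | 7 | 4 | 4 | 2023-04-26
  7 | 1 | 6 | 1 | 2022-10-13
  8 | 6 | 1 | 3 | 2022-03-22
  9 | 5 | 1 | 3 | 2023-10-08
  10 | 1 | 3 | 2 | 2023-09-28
SELECT c.id, p.name AS customer, c.quantity, c.order_date FROM orders c JOIN customers p ON c.customer_id = p.id WHERE c.quantity >= 3

Execution result:
id | customer | quantity | order_date
1 | Noah Garcia | 4 | 2024-03-25
3 | Leo Smith | 5 | 2024-07-07
6 | David Jones | 4 | 2023-04-26
8 | Kate Smith | 3 | 2022-03-22
9 | Leo Smith | 3 | 2023-10-08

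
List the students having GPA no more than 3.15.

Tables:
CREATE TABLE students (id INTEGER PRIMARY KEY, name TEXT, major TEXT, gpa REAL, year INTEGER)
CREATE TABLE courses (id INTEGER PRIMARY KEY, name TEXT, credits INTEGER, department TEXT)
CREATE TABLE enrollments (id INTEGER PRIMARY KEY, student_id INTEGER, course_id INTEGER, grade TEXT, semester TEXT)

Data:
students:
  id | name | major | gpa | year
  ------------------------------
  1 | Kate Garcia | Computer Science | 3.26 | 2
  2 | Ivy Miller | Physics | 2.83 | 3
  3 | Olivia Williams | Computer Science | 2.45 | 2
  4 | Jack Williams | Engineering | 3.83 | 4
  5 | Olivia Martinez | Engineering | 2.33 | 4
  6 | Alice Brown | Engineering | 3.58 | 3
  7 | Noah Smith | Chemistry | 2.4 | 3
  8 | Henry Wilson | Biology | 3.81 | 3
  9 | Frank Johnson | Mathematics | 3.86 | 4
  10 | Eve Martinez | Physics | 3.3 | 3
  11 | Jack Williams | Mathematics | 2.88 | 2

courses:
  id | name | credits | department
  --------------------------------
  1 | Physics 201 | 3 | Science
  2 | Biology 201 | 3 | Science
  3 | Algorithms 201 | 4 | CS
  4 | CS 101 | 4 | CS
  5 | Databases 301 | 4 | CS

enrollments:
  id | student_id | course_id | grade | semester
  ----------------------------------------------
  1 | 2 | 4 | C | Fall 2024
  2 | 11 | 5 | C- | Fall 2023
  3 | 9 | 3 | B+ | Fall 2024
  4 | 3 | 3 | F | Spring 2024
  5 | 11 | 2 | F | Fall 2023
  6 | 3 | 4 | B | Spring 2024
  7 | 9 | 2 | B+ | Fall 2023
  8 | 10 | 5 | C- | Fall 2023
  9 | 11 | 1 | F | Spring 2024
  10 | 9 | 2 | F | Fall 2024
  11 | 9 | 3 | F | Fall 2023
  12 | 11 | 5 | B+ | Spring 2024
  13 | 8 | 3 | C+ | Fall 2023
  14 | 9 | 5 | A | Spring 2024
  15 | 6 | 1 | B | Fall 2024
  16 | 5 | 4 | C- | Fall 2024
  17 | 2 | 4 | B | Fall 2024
SELECT name, gpa FROM students WHERE gpa <= 3.15

Execution result:
name | gpa
Ivy Miller | 2.83
Olivia Williams | 2.45
Olivia Martinez | 2.33
Noah Smith | 2.40
Jack Williams | 2.88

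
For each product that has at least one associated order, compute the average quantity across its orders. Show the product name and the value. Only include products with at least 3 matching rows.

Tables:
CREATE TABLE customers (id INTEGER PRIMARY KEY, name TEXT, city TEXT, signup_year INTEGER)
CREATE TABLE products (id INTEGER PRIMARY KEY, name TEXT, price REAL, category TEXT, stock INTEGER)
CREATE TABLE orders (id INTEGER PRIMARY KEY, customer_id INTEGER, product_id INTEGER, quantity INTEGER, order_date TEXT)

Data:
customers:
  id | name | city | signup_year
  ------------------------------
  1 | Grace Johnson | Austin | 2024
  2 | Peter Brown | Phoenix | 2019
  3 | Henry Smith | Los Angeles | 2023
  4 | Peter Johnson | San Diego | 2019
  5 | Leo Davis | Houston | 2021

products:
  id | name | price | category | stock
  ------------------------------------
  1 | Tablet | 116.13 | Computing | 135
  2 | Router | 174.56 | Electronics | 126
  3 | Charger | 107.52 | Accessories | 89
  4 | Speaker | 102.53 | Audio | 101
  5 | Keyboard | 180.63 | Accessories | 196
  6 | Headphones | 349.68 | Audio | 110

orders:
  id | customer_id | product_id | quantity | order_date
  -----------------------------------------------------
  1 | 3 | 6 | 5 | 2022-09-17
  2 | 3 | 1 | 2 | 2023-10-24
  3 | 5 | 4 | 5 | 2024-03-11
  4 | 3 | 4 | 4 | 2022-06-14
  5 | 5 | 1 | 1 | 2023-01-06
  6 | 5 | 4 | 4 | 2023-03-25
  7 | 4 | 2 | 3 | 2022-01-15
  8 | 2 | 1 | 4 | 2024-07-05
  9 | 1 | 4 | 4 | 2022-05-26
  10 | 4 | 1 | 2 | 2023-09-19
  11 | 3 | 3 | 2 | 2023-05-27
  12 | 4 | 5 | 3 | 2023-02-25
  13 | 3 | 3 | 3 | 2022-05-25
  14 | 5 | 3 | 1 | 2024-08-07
SELECT p.name, AVG(c.quantity) AS avg_quantity FROM orders c JOIN products p ON c.product_id = p.id GROUP BY p.id, p.name HAVING COUNT(*) >= 3

Execution result:
name | avg_quantity
Tablet | 2.25
Charger | 2.00
Speaker | 4.25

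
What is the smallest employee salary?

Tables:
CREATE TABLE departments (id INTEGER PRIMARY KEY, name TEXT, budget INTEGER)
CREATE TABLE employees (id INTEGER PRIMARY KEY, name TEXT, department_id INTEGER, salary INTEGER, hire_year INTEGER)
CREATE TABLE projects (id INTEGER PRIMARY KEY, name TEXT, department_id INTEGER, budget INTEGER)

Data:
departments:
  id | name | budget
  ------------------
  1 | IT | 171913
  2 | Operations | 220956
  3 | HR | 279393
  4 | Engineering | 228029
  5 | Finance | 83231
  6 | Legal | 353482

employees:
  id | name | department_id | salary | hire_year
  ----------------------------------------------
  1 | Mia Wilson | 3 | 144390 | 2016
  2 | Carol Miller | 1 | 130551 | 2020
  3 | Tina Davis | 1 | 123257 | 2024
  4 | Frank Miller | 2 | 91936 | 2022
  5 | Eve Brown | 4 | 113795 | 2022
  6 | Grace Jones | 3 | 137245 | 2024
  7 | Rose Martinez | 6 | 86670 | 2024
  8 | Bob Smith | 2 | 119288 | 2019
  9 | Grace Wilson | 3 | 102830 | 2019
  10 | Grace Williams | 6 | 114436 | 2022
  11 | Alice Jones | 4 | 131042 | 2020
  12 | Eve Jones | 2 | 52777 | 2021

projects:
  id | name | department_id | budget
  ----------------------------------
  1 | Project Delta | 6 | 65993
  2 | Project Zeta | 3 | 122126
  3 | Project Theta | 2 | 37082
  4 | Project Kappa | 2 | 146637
SELECT MIN(salary) FROM employees

Execution result:
52777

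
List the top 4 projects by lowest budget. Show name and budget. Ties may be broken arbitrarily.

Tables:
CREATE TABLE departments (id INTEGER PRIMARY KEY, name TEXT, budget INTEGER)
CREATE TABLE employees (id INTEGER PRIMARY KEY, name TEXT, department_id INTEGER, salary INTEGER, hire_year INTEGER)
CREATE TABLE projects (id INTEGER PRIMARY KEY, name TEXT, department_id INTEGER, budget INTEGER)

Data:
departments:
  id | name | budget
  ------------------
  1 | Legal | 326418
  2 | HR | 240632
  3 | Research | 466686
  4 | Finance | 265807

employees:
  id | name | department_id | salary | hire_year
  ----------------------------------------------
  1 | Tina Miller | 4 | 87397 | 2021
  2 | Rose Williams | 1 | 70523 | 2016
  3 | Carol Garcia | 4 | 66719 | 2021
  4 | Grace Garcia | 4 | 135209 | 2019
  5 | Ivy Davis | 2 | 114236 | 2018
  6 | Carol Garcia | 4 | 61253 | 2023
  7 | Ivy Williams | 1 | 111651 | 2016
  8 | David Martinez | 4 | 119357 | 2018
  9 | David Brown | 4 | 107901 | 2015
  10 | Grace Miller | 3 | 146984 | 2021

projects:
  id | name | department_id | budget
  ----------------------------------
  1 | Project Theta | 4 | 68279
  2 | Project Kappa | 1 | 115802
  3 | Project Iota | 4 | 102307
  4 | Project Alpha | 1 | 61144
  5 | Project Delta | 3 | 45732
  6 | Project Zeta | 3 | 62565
SELECT name, budget FROM projects ORDER BY budget ASC LIMIT 4

Execution result:
name | budget
Project Delta | 45732
Project Alpha | 61144
Project Zeta | 62565
Project Theta | 68279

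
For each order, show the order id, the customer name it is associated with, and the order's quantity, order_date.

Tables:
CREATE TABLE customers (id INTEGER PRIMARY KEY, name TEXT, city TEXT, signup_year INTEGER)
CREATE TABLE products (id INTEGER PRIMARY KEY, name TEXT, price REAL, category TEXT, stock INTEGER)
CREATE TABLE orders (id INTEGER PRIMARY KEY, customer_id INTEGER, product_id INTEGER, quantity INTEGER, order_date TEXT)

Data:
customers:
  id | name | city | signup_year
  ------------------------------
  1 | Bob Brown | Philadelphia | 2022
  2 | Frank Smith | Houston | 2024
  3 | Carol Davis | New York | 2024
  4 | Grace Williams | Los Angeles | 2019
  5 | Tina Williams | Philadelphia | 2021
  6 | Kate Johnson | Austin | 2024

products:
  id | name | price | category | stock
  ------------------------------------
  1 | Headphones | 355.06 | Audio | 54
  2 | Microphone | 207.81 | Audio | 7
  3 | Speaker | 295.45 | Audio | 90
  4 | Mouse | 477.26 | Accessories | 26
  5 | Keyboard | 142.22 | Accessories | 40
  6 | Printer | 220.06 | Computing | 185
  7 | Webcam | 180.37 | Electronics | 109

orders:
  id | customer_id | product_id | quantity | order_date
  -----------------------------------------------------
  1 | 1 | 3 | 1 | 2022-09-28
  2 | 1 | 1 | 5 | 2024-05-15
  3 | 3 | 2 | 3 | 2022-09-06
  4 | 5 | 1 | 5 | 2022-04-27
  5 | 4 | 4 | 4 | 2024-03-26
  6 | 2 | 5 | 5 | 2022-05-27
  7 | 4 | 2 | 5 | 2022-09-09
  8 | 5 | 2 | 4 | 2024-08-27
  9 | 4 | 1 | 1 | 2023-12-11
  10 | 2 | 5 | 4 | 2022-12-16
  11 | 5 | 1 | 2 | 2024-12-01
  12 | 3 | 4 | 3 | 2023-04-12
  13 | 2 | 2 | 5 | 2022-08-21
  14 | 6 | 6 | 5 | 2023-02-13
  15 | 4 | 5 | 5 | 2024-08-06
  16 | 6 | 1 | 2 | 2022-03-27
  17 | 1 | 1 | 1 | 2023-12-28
SELECT c.id, p.name AS customer, c.quantity, c.order_date FROM orders c JOIN customers p ON c.customer_id = p.id

Execution result:
id | customer | quantity | order_date
1 | Bob Brown | 1 | 2022-09-28
2 | Bob Brown | 5 | 2024-05-15
3 | Carol Davis | 3 | 2022-09-06
4 | Tina Williams | 5 | 2022-04-27
5 | Grace Williams | 4 | 2024-03-26
6 | Frank Smith | 5 | 2022-05-27
7 | Grace Williams | 5 | 2022-09-09
8 | Tina Williams | 4 | 2024-08-27
9 | Grace Williams | 1 | 2023-12-11
10 | Frank Smith | 4 | 2022-12-16
11 | Tina Williams | 2 | 2024-12-01
12 | Carol Davis | 3 | 2023-04-12
13 | Frank Smith | 5 | 2022-08-21
14 | Kate Johnson | 5 | 2023-02-13
15 | Grace Williams | 5 | 2024-08-06
16 | Kate Johnson | 2 | 2022-03-27
17 | Bob Brown | 1 | 2023-12-28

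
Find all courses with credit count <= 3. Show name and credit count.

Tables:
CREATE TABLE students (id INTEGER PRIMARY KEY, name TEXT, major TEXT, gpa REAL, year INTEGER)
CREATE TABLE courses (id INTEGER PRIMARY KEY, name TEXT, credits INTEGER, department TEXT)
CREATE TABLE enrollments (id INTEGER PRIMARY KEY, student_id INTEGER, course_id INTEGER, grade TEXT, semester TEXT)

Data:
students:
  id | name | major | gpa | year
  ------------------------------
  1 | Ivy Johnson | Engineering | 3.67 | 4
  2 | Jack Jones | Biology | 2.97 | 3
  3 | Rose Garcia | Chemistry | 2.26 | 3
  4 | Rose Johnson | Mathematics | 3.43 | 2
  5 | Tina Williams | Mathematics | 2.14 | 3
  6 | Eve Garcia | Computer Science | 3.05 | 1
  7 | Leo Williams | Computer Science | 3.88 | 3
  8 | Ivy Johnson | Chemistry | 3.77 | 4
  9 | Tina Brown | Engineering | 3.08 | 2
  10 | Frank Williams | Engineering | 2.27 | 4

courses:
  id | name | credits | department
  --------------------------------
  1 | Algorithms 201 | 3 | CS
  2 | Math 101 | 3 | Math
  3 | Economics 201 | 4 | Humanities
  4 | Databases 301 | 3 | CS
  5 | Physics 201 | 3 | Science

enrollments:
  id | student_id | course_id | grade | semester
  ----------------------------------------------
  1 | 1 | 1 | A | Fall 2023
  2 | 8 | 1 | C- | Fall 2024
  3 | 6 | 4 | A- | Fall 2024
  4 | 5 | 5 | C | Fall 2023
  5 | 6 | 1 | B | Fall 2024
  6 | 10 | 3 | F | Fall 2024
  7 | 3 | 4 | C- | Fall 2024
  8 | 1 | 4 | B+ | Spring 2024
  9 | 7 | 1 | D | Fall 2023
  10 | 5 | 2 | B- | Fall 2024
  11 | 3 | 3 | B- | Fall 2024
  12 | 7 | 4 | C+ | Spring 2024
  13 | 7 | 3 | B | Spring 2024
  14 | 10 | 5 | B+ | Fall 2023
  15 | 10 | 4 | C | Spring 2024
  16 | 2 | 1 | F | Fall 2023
SELECT name, credits FROM courses WHERE credits <= 3

Execution result:
name | credits
Algorithms 201 | 3
Math 101 | 3
Databases 301 | 3
Physics 201 | 3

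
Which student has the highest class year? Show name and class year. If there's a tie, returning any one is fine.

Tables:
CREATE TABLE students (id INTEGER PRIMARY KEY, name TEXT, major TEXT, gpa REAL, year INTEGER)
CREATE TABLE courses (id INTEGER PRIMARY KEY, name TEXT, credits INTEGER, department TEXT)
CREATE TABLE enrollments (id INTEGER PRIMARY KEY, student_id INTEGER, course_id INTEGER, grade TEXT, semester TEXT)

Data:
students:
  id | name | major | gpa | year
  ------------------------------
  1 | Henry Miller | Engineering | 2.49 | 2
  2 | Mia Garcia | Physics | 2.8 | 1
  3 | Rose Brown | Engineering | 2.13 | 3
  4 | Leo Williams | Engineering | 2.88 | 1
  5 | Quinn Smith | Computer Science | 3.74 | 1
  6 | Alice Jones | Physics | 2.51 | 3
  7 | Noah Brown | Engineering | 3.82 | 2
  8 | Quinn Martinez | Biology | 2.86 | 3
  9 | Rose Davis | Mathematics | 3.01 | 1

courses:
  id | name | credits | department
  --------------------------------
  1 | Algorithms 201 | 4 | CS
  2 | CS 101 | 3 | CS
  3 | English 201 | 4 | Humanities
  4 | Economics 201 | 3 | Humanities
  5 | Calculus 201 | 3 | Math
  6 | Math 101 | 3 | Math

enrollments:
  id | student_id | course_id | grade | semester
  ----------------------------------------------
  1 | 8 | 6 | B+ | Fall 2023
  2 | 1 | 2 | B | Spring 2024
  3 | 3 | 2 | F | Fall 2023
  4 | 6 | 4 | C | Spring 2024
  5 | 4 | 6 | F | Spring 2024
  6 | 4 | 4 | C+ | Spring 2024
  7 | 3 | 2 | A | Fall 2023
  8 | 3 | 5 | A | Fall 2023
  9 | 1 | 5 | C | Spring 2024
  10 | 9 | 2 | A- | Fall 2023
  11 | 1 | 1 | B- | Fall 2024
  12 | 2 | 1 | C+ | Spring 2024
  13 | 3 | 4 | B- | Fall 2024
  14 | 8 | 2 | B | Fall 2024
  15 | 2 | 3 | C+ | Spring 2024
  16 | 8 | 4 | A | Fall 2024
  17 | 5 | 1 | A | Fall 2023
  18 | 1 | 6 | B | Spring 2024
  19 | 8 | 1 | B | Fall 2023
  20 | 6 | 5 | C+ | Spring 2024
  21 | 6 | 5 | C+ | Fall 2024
SELECT name, year FROM students ORDER BY year DESC LIMIT 1

Execution result:
name | year
Rose Brown | 3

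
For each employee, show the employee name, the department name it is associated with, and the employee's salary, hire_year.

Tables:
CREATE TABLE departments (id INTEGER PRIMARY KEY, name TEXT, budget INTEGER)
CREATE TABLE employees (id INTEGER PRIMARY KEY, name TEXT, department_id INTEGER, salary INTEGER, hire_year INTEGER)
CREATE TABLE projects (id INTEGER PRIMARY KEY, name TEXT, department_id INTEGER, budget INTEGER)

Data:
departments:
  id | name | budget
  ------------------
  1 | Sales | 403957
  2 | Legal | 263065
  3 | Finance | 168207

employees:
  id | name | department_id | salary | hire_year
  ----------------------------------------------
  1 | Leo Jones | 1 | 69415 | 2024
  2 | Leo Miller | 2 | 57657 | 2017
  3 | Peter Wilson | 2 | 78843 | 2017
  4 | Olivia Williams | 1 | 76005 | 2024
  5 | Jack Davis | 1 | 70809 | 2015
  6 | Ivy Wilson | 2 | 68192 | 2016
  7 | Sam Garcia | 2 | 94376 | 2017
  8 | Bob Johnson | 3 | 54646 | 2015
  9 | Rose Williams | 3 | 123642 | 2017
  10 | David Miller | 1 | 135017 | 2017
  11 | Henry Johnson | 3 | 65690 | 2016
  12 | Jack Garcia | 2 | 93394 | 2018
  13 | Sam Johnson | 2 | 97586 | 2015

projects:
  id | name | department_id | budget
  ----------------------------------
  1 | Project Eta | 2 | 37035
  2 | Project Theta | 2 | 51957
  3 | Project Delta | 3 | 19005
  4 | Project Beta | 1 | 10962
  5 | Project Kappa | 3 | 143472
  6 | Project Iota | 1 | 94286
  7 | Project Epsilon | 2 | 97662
SELECT c.name, p.name AS department, c.salary, c.hire_year FROM employees c JOIN departments p ON c.department_id = p.id

Execution result:
name | department | salary | hire_year
Leo Jones | Sales | 69415 | 2024
Leo Miller | Legal | 57657 | 2017
Peter Wilson | Legal | 78843 | 2017
Olivia Williams | Sales | 76005 | 2024
Jack Davis | Sales | 70809 | 2015
Ivy Wilson | Legal | 68192 | 2016
Sam Garcia | Legal | 94376 | 2017
Bob Johnson | Finance | 54646 | 2015
Rose Williams | Finance | 123642 | 2017
David Miller | Sales | 135017 | 2017
Henry Johnson | Finance | 65690 | 2016
Jack Garcia | Legal | 93394 | 2018
Sam Johnson | Legal | 97586 | 2015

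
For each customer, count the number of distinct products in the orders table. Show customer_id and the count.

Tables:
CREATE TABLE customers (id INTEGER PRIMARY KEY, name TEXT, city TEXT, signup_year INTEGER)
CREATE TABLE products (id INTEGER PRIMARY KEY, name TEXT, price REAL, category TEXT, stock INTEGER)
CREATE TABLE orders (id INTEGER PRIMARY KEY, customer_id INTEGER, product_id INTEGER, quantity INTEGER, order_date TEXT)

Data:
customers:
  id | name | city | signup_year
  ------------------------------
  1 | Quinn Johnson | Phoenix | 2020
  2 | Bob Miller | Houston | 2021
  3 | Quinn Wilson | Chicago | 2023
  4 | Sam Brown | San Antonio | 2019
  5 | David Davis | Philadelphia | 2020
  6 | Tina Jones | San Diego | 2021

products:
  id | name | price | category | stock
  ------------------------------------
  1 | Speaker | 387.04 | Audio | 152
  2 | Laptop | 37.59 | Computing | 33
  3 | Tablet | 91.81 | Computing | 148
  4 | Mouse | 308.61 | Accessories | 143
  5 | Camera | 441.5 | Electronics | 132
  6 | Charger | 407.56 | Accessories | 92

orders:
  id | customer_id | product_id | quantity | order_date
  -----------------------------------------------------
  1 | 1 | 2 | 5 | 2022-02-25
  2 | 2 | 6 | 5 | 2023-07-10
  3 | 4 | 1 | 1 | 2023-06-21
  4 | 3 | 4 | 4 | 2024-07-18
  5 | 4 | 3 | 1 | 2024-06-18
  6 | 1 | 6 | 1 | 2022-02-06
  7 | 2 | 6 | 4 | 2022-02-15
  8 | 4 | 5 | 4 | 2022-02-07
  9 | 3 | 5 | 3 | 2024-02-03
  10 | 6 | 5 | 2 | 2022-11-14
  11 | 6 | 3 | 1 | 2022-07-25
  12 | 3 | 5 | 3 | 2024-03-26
SELECT customer_id, COUNT(DISTINCT product_id) AS distinct_product_count FROM orders GROUP BY customer_id

Execution result:
customer_id | distinct_product_count
1 | 2
2 | 1
3 | 2
4 | 3
6 | 2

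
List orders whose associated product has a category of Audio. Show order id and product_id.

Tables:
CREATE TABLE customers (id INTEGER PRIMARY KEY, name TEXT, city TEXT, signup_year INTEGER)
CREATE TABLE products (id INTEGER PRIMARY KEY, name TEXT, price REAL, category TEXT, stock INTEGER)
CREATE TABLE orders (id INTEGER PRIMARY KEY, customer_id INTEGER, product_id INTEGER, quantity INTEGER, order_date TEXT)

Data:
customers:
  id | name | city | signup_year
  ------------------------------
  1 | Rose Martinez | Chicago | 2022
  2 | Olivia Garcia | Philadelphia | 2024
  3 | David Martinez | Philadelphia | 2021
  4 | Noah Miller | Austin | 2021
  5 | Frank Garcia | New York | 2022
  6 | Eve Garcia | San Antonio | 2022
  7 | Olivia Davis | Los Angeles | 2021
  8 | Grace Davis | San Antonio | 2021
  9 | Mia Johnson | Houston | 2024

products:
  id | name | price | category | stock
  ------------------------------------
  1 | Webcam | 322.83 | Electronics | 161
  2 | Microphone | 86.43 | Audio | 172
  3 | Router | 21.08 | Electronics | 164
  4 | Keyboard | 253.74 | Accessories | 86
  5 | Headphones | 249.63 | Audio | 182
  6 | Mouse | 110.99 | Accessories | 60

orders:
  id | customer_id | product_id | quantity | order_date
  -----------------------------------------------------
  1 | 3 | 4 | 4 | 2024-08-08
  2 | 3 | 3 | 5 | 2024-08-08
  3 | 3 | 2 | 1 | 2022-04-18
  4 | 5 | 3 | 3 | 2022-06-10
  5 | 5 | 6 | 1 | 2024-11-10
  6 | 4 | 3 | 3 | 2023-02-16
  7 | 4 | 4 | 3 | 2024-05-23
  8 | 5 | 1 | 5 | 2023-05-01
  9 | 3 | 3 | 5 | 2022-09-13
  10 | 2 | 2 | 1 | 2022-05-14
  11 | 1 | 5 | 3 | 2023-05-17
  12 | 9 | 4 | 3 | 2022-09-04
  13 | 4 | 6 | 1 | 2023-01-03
SELECT id, product_id FROM orders WHERE product_id IN (SELECT id FROM products WHERE category = 'Audio')

Execution result:
id | product_id
3 | 2
10 | 2
11 | 5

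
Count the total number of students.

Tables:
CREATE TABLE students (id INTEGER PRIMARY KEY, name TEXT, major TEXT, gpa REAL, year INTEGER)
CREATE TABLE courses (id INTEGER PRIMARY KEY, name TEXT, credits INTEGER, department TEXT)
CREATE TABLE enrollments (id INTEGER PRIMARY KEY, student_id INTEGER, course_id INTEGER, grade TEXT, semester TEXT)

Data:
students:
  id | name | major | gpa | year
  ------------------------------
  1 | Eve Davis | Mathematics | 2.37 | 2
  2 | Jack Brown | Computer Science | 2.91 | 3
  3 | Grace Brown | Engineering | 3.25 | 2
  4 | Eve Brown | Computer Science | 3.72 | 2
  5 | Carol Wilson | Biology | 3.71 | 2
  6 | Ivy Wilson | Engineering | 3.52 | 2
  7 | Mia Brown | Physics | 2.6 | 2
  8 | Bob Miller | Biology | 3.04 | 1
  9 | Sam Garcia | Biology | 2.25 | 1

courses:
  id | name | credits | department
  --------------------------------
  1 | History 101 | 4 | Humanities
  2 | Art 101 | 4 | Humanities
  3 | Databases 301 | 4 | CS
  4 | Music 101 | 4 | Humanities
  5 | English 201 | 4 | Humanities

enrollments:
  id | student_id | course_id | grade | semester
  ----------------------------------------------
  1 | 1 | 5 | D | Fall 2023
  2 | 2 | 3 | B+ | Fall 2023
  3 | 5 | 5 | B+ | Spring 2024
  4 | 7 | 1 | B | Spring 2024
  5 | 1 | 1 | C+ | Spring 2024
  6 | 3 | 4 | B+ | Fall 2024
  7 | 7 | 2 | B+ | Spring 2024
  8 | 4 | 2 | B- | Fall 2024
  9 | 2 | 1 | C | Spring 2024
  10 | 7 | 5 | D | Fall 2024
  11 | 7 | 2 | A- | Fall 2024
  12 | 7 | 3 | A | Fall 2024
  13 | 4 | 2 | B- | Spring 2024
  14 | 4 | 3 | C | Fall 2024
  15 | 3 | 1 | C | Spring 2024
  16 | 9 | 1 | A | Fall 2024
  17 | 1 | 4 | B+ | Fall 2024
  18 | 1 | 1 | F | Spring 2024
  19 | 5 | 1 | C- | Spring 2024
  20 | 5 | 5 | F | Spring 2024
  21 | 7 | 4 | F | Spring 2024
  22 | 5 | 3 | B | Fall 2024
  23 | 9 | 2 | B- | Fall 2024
SELECT COUNT(*) FROM students

Execution result:
9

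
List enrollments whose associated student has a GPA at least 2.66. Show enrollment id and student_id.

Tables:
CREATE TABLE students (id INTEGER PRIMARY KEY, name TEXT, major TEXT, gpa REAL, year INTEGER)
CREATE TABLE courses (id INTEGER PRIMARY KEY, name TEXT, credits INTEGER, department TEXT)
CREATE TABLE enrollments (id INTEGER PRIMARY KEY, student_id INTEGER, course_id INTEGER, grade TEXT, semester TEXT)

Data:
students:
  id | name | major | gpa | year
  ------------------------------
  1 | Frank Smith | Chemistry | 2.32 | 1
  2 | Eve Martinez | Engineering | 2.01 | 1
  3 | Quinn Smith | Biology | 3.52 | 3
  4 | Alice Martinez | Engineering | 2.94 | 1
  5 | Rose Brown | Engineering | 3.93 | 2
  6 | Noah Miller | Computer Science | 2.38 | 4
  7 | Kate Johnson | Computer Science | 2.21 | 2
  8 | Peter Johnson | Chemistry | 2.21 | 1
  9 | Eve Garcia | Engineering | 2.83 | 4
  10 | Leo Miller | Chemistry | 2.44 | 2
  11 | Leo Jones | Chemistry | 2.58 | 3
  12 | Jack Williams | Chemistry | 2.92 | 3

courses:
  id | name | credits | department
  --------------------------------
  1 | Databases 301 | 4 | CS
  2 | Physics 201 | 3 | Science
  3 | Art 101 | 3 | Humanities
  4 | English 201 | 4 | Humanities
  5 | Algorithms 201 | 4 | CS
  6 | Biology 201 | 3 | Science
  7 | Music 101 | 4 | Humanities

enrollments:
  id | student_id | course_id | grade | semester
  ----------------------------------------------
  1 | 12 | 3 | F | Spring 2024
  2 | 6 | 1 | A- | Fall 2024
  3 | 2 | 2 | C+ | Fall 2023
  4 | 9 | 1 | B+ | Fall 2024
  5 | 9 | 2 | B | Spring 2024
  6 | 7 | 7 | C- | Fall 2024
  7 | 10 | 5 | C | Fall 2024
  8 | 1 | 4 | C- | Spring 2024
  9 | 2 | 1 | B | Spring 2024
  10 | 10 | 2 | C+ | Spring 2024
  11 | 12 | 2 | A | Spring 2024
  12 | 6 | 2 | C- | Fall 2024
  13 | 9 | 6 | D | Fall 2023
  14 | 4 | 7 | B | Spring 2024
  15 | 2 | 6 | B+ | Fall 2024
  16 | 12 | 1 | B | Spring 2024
SELECT id, student_id FROM enrollments WHERE student_id IN (SELECT id FROM students WHERE gpa >= 2.66)

Execution result:
id | student_id
1 | 12
4 | 9
5 | 9
11 | 12
13 | 9
14 | 4
16 | 12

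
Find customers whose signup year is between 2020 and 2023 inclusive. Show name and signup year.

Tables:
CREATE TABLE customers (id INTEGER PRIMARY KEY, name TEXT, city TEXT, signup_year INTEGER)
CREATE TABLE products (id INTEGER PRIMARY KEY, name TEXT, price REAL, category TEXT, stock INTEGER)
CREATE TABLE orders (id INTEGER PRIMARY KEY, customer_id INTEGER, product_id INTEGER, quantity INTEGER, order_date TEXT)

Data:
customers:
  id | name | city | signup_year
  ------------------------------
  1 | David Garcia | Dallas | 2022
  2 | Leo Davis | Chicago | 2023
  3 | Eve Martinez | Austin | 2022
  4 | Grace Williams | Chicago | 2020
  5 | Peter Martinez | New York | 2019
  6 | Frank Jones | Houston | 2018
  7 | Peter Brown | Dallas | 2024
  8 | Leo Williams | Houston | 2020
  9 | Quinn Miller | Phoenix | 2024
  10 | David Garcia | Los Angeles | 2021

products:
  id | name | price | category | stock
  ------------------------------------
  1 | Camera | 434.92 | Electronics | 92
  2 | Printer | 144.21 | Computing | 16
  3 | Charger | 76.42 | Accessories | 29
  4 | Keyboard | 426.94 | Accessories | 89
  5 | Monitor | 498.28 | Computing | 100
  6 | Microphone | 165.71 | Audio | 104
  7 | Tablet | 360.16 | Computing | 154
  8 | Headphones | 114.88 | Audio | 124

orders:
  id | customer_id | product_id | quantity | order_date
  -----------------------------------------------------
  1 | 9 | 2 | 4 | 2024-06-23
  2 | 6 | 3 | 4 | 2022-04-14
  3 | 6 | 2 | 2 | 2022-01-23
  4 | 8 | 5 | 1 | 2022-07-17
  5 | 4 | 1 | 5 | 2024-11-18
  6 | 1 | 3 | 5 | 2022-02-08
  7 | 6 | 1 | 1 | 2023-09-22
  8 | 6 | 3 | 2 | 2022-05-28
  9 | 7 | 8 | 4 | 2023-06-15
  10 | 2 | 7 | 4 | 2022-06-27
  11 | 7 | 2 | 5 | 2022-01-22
SELECT name, signup_year FROM customers WHERE signup_year BETWEEN 2020 AND 2023

Execution result:
name | signup_year
David Garcia | 2022
Leo Davis | 2023
Eve Martinez | 2022
Grace Williams | 2020
Leo Williams | 2020
David Garcia | 2021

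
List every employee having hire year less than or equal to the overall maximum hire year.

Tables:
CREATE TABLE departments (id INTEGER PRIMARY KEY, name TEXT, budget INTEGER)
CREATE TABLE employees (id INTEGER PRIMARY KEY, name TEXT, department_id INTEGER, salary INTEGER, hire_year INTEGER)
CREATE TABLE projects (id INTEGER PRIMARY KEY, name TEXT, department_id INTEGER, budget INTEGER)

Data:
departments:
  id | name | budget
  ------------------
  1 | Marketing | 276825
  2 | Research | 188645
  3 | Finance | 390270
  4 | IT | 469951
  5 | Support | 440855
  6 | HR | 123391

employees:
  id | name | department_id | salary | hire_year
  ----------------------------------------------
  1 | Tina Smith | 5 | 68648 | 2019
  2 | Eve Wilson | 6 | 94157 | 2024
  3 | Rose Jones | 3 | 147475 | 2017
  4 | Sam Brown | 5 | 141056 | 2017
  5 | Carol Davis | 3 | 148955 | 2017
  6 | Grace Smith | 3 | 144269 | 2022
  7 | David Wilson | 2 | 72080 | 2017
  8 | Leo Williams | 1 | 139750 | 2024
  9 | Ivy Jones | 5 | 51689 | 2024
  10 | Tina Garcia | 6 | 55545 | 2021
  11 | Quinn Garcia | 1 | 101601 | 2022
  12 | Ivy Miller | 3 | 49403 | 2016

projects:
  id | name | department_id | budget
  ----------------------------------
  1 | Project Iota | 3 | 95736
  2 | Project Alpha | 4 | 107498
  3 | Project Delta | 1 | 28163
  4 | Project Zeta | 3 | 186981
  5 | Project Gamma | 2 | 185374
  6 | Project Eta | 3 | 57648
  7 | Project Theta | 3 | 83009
SELECT name, hire_year FROM employees WHERE hire_year <= (SELECT MAX(hire_year) FROM employees)

Execution result:
name | hire_year
Tina Smith | 2019
Eve Wilson | 2024
Rose Jones | 2017
Sam Brown | 2017
Carol Davis | 2017
Grace Smith | 2022
David Wilson | 2017
Leo Williams | 2024
Ivy Jones | 2024
Tina Garcia | 2021
Quinn Garcia | 2022
Ivy Miller | 2016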